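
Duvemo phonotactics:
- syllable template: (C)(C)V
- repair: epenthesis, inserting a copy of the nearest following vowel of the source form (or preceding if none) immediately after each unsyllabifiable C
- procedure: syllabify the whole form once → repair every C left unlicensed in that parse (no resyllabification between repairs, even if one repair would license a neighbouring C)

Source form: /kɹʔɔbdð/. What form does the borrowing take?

kɔɹʔɔbɔdɔðɔ

Syllabifying with onset maximization leaves /k/, /b/, /d/, /ð/ stranded (no codas are permitted; onsets may contain at most 2 consonants).
Each unlicensed consonant becomes the onset of a new syllable: /k/ → /kɔ/, /b/ → /bɔ/, /d/ → /dɔ/, /ð/ → /ðɔ/.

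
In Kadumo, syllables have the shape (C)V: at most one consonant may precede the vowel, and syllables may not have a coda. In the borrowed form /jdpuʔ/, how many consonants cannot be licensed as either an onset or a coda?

3

Syllabifying with onset maximization leaves /j/, /d/, /ʔ/ stranded (no codas are permitted; onsets are limited to one consonant).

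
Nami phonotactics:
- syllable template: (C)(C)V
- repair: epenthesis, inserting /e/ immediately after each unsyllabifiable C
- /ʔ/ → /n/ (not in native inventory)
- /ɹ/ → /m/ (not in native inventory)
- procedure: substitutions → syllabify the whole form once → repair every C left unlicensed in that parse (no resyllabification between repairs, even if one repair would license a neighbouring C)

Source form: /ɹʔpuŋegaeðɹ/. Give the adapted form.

menpuŋegaeðeme

Substitution: /ɹ/ → /m/, /ʔ/ → /n/, giving /mnpuŋegaeðm/.
The consonants /m/, /ð/, /m/ cannot be parsed into a legal (C)(C)V syllable (no codas are permitted; onsets may contain at most 2 consonants).
Epenthesis after each stranded consonant: /m/ → /me/, /ð/ → /ðe/, /m/ → /me/.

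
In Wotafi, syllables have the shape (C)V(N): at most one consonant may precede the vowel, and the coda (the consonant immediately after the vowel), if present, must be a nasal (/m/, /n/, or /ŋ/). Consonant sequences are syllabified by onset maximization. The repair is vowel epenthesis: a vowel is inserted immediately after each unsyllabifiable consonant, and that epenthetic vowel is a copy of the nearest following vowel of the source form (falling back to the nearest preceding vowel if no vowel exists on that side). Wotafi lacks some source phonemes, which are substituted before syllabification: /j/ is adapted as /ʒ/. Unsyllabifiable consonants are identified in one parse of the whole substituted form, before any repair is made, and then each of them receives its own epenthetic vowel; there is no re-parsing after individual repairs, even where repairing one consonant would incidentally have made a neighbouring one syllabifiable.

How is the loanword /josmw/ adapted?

ʒosomowo

Substitution: /j/ → /ʒ/, giving /ʒosmw/.
Under (C)V(N), the unsyllabifiable consonants are /s/, /m/, /w/ (only a nasal (/m/, /n/, or /ŋ/) is licensed in coda position; onsets are limited to one consonant).
Epenthesis after each stranded consonant: /s/ → /so/, /m/ → /mo/, /w/ → /wo/.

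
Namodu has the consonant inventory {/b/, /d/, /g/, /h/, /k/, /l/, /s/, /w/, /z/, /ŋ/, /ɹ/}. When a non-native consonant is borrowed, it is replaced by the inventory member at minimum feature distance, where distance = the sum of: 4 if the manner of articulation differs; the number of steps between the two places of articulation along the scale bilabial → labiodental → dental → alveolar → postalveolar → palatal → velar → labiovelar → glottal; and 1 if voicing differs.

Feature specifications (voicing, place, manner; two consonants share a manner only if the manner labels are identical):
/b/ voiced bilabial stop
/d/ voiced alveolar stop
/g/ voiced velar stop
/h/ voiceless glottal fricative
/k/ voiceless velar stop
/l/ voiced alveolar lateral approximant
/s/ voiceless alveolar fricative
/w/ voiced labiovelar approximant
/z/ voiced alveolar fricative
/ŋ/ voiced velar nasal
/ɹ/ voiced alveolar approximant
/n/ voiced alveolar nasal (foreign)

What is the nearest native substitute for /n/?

ŋ

/ŋ/ is closest: same manner (nasal), place distance 3 (alveolar→velar), same voicing; total 3. Next closest is /d/ at distance 4.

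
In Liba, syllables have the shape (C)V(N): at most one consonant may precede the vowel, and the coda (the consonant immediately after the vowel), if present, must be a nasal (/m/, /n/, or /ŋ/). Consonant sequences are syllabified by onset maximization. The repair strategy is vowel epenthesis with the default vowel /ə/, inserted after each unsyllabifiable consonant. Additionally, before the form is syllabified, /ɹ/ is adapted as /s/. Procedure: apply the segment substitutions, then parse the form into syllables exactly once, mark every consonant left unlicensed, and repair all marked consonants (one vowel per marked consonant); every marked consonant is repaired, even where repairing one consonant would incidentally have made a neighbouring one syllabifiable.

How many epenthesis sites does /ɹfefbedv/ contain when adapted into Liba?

4

After substitution the input is /sfefbedv/.
The unsyllabifiable consonants are /s/, /f/, /d/, /v/; each receives one epenthetic vowel.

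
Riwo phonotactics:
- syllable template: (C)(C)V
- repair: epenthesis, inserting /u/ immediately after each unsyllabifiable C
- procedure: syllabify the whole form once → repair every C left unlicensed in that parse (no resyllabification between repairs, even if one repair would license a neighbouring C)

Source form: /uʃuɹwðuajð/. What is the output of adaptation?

uʃuɹuwðuajuðu

The consonants /ɹ/, /j/, /ð/ cannot be parsed into a legal (C)(C)V syllable (no codas are permitted; onsets may contain at most 2 consonants).
Inserting the epenthetic vowel yields /ɹ/ → /ɹu/, /j/ → /ju/, /ð/ → /ðu/.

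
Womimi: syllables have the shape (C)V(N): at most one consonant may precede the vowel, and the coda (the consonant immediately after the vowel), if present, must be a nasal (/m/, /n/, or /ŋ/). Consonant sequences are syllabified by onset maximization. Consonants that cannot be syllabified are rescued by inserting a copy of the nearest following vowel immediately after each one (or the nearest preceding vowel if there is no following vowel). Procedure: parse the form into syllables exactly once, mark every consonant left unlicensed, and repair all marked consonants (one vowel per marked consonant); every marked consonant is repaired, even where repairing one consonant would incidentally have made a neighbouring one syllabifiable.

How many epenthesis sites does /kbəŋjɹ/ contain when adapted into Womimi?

The unsyllabifiable consonants are /k/, /j/, /ɹ/; each receives one epenthetic vowel.

3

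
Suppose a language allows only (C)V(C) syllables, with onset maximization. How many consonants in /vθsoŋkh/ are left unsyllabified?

Syllabifying with onset maximization leaves /v/, /θ/, /k/, /h/ stranded (at most one coda consonant is licensed; onsets are limited to one consonant).

4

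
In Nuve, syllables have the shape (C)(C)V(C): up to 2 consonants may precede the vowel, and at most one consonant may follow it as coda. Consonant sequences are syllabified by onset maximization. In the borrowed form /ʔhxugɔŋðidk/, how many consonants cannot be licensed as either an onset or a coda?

2

Under (C)(C)V(C), the unsyllabifiable consonants are /ʔ/, /k/ (at most one coda consonant is licensed; onsets may contain at most 2 consonants).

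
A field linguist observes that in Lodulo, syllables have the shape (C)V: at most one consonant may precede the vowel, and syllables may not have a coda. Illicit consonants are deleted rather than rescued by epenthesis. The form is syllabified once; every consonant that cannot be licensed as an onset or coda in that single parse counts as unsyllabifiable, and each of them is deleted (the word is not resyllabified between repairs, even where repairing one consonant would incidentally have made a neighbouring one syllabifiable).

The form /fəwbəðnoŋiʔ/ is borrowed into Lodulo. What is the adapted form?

Under (C)V, the unsyllabifiable consonants are /w/, /ð/, /ʔ/ (no codas are permitted; onsets are limited to one consonant).
Deleting the stranded consonants removes /w/, /ð/, /ʔ/.

fəbənoŋi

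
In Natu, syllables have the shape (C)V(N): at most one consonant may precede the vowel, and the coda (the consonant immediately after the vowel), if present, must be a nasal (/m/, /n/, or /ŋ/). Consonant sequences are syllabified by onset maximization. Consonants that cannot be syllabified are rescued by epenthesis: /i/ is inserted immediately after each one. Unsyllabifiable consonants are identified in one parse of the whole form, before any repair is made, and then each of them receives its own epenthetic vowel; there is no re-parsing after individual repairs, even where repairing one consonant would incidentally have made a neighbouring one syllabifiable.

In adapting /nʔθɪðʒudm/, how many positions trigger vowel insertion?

The unsyllabifiable consonants are /n/, /ʔ/, /ð/, /d/, /m/; each receives one epenthetic vowel.

5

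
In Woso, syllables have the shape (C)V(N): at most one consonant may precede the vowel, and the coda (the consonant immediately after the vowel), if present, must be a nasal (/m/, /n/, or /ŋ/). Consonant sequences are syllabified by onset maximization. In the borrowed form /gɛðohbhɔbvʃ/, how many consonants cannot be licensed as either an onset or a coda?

5

The consonants /h/, /b/, /b/, /v/, /ʃ/ cannot be parsed into a legal (C)V(N) syllable (only a nasal (/m/, /n/, or /ŋ/) is licensed in coda position; onsets are limited to one consonant).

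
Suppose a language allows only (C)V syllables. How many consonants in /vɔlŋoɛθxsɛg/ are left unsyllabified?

Under (C)V, the unsyllabifiable consonants are /l/, /θ/, /x/, /g/ (no codas are permitted; onsets are limited to one consonant).

4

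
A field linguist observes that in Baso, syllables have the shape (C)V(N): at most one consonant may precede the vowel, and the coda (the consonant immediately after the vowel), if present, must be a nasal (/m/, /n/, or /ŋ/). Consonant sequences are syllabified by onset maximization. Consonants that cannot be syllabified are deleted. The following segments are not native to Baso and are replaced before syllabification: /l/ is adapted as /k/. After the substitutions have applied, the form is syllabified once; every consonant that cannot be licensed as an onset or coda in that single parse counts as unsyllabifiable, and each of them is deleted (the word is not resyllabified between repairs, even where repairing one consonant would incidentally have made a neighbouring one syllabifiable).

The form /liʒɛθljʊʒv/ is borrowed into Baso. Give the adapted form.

kiʒɛjʊ

Substitution: /l/ → /k/, giving /kiʒɛθkjʊʒv/.
Under (C)V(N), the unsyllabifiable consonants are /θ/, /k/, /ʒ/, /v/ (only a nasal (/m/, /n/, or /ŋ/) is licensed in coda position; onsets are limited to one consonant).
Deleting the stranded consonants removes /θ/, /k/, /ʒ/, /v/.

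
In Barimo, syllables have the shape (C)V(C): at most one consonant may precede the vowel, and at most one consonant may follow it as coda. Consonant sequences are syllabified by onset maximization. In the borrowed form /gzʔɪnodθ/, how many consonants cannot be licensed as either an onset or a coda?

Syllabifying with onset maximization leaves /g/, /z/, /θ/ stranded (at most one coda consonant is licensed; onsets are limited to one consonant).

3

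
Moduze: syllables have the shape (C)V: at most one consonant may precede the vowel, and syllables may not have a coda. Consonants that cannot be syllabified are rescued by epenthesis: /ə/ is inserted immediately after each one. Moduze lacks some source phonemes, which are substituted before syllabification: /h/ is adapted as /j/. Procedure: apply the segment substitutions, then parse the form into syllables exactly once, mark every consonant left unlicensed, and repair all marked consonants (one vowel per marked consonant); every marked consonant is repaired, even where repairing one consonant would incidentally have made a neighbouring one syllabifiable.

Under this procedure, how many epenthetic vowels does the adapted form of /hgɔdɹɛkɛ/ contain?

2

After substitution the input is /jgɔdɹɛkɛ/.
The unsyllabifiable consonants are /j/, /d/; each receives one epenthetic vowel.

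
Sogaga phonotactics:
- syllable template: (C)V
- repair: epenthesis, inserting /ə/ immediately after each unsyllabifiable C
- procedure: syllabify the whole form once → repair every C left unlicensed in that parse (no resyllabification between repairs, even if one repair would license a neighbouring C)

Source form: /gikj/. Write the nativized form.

gikəjə

Under (C)V, the unsyllabifiable consonants are /k/, /j/ (no codas are permitted; onsets are limited to one consonant).
Each unlicensed consonant becomes the onset of a new syllable: /k/ → /kə/, /j/ → /jə/.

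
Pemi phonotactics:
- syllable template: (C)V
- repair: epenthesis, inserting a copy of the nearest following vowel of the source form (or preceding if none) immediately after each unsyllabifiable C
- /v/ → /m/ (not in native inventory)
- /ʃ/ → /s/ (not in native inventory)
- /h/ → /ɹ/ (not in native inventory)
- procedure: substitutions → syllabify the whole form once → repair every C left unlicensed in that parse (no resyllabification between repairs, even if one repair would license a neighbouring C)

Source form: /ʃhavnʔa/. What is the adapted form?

Substitution: /ʃ/ → /s/, /h/ → /ɹ/, /v/ → /m/, giving /sɹamnʔa/.
Under (C)V, the unsyllabifiable consonants are /s/, /m/, /n/ (no codas are permitted; onsets are limited to one consonant).
Each unlicensed consonant becomes the onset of a new syllable: /s/ → /sa/, /m/ → /ma/, /n/ → /na/.

saɹamanaʔa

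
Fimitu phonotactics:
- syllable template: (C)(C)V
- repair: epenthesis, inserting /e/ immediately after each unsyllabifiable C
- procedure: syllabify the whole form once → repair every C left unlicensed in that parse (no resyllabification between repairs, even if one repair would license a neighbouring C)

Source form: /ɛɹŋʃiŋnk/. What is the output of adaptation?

ɛɹeŋʃiŋeneke

The consonants /ɹ/, /ŋ/, /n/, /k/ cannot be parsed into a legal (C)(C)V syllable (no codas are permitted; onsets may contain at most 2 consonants).
Inserting the epenthetic vowel yields /ɹ/ → /ɹe/, /ŋ/ → /ŋe/, /n/ → /ne/, /k/ → /ke/.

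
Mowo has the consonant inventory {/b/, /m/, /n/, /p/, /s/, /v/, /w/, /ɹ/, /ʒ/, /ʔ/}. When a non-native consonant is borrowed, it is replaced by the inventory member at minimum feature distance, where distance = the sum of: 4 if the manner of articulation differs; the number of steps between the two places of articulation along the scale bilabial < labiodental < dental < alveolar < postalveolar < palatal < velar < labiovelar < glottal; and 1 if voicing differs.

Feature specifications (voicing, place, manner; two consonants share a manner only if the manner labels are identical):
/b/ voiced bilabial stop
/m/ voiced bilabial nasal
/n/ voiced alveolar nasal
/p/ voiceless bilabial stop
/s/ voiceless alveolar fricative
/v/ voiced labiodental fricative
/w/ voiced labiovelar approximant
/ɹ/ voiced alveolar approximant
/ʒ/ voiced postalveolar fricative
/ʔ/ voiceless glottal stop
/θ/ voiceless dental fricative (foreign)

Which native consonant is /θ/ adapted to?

/s/ is closest: same manner (fricative), place distance 1 (dental→alveolar), same voicing; total 1. Next closest is /v/ at distance 2.

s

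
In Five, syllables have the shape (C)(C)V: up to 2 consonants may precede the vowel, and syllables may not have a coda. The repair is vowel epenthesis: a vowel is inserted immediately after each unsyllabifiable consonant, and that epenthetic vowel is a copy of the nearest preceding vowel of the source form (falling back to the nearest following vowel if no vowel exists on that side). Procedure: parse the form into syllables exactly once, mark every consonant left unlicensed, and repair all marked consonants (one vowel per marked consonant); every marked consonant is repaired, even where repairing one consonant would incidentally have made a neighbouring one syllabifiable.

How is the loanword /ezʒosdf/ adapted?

Syllabifying with onset maximization leaves /s/, /d/, /f/ stranded (no codas are permitted; onsets may contain at most 2 consonants).
Inserting the epenthetic vowel yields /s/ → /so/, /d/ → /do/, /f/ → /fo/.

ezʒosodofo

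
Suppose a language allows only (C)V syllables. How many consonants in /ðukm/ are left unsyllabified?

2

The consonants /k/, /m/ cannot be parsed into a legal (C)V syllable (no codas are permitted; onsets are limited to one consonant).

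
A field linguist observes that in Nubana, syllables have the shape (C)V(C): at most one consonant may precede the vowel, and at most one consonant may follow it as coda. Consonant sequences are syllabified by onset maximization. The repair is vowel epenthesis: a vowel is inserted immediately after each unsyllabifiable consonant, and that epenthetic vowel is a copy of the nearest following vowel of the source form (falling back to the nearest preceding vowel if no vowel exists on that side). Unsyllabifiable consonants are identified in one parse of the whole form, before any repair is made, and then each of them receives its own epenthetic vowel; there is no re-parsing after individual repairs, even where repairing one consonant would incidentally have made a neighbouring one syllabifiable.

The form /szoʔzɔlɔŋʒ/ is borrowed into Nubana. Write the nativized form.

The consonants /s/, /ʒ/ cannot be parsed into a legal (C)V(C) syllable (at most one coda consonant is licensed; onsets are limited to one consonant).
Inserting the epenthetic vowel yields /s/ → /so/, /ʒ/ → /ʒɔ/.

sozoʔzɔlɔŋʒɔ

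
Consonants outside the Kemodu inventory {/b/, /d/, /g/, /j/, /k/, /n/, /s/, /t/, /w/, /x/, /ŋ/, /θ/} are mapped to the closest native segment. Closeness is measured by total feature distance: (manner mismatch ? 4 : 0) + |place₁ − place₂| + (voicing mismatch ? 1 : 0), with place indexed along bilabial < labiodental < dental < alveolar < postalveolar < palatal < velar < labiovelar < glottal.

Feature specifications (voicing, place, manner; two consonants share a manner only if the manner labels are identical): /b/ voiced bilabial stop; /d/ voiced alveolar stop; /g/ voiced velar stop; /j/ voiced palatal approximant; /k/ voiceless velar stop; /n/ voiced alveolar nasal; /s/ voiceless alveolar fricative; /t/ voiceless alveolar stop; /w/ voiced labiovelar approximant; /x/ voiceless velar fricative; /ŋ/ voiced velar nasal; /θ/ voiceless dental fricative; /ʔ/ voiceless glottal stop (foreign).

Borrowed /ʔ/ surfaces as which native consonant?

/k/ is closest: same manner (stop), place distance 2 (glottal→velar), same voicing; total 2. Next closest is /g/ at distance 3.

k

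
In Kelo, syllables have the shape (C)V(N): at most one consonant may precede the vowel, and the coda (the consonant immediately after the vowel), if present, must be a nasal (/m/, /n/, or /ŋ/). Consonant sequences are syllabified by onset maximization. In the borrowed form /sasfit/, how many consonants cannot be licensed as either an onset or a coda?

2

Syllabifying with onset maximization leaves /s/, /t/ stranded (only a nasal (/m/, /n/, or /ŋ/) is licensed in coda position; onsets are limited to one consonant).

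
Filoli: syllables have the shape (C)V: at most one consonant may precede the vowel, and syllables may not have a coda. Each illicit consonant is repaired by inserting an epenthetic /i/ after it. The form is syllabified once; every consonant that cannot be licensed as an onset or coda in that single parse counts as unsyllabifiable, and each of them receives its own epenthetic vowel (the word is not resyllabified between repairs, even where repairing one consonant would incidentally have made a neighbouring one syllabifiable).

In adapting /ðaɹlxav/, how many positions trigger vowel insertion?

The unsyllabifiable consonants are /ɹ/, /l/, /v/; each receives one epenthetic vowel.

3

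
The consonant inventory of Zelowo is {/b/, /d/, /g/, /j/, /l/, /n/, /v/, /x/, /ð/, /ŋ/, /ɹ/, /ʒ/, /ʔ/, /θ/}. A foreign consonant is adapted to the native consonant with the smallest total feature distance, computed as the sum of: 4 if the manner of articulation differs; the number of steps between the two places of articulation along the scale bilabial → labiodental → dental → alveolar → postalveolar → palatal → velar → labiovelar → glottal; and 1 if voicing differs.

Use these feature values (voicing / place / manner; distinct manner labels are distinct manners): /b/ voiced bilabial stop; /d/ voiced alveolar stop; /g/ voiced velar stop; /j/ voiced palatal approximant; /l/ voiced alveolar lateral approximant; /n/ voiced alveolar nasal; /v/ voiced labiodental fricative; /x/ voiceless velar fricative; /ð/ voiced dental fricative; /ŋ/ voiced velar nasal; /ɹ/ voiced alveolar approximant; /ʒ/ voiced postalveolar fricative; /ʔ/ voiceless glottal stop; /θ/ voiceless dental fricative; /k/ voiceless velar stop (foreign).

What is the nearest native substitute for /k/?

g

/g/ is closest: same manner (stop), place distance 0 (velar→velar), voicing differs (+1); total 1. Next closest is /ʔ/ at distance 2.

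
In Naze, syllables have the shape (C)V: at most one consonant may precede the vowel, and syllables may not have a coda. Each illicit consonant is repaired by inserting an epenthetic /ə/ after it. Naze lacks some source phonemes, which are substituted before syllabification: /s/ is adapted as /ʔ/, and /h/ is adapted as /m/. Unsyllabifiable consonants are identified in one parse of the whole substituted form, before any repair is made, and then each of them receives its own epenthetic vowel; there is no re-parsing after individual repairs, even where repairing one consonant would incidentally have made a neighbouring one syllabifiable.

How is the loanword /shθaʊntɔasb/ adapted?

Substitution: /s/ → /ʔ/, /h/ → /m/, giving /ʔmθaʊntɔaʔb/.
The consonants /ʔ/, /m/, /n/, /ʔ/, /b/ cannot be parsed into a legal (C)V syllable (no codas are permitted; onsets are limited to one consonant).
Inserting the epenthetic vowel yields /ʔ/ → /ʔə/, /m/ → /mə/, /n/ → /nə/, /ʔ/ → /ʔə/, /b/ → /bə/.

ʔəməθaʊnətɔaʔəbə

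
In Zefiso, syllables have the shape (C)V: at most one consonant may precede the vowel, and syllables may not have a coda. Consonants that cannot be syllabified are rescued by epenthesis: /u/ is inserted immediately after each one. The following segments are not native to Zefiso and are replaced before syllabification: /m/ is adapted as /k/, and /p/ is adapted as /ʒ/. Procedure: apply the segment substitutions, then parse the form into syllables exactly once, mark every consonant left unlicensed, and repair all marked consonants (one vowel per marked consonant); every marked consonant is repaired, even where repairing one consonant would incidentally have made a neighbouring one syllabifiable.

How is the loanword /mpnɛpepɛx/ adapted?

kuʒunɛʒeʒɛxu

Substitution: /m/ → /k/, /p/ → /ʒ/, giving /kʒnɛʒeʒɛx/.
The consonants /k/, /ʒ/, /x/ cannot be parsed into a legal (C)V syllable (no codas are permitted; onsets are limited to one consonant).
Epenthesis after each stranded consonant: /k/ → /ku/, /ʒ/ → /ʒu/, /x/ → /xu/.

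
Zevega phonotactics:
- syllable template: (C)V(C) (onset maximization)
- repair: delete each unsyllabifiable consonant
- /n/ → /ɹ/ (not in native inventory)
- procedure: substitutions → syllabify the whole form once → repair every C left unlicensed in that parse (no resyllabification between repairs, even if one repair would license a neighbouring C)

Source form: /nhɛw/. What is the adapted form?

hɛw

Substitution: /n/ → /ɹ/, giving /ɹhɛw/.
Under (C)V(C), the unsyllabifiable consonants are /ɹ/ (at most one coda consonant is licensed; onsets are limited to one consonant).
Deleting the stranded consonants removes /ɹ/.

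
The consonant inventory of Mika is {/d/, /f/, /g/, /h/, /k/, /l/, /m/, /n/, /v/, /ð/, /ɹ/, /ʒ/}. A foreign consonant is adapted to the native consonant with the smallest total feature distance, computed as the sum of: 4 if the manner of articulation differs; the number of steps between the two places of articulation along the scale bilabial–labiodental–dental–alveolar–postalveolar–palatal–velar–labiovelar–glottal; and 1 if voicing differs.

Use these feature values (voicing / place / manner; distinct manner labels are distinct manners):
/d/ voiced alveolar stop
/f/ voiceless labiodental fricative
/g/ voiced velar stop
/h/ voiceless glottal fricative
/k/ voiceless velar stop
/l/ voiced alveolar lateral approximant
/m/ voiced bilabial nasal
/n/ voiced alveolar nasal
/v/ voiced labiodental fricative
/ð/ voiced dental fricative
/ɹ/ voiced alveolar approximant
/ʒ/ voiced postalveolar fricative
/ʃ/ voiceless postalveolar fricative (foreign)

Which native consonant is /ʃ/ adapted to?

ʒ

/ʒ/ is closest: same manner (fricative), place distance 0 (postalveolar→postalveolar), voicing differs (+1); total 1. Next closest is /f/ at distance 3.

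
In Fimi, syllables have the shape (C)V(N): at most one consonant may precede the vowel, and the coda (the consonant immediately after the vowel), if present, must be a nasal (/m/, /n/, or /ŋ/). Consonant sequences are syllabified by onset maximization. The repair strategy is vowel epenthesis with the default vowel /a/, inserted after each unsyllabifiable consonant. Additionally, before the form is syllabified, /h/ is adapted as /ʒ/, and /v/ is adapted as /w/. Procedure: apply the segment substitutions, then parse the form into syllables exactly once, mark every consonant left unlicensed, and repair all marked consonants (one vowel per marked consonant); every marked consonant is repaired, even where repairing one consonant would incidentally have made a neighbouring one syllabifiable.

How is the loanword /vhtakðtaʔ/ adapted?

Substitution: /v/ → /w/, /h/ → /ʒ/, giving /wʒtakðtaʔ/.
The consonants /w/, /ʒ/, /k/, /ð/, /ʔ/ cannot be parsed into a legal (C)V(N) syllable (only a nasal (/m/, /n/, or /ŋ/) is licensed in coda position; onsets are limited to one consonant).
Each unlicensed consonant becomes the onset of a new syllable: /w/ → /wa/, /ʒ/ → /ʒa/, /k/ → /ka/, /ð/ → /ða/, /ʔ/ → /ʔa/.

waʒatakaðataʔa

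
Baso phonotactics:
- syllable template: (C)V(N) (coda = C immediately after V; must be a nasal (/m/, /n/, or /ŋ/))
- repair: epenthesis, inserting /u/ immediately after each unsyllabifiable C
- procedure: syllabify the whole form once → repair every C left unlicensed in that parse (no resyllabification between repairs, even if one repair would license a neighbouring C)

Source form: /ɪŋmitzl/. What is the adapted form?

ɪŋmituzulu

Syllabifying with onset maximization leaves /t/, /z/, /l/ stranded (only a nasal (/m/, /n/, or /ŋ/) is licensed in coda position; onsets are limited to one consonant).
Each unlicensed consonant becomes the onset of a new syllable: /t/ → /tu/, /z/ → /zu/, /l/ → /lu/.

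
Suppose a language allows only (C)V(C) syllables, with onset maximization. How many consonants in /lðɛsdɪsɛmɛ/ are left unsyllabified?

1

Syllabifying with onset maximization leaves /l/ stranded (at most one coda consonant is licensed; onsets are limited to one consonant).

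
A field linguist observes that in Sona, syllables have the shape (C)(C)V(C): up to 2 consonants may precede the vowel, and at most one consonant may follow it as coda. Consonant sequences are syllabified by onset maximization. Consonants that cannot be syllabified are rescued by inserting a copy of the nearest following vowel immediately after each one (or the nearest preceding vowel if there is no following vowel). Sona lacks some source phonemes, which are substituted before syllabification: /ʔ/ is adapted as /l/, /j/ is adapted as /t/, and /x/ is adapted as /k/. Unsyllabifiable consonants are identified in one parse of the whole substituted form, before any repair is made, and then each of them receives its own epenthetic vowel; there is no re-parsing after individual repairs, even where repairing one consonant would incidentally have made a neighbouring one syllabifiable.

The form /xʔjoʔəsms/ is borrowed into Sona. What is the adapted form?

koltoləsməsə

Substitution: /x/ → /k/, /ʔ/ → /l/, /j/ → /t/, giving /kltoləsms/.
Under (C)(C)V(C), the unsyllabifiable consonants are /k/, /m/, /s/ (at most one coda consonant is licensed; onsets may contain at most 2 consonants).
Epenthesis after each stranded consonant: /k/ → /ko/, /m/ → /mə/, /s/ → /sə/.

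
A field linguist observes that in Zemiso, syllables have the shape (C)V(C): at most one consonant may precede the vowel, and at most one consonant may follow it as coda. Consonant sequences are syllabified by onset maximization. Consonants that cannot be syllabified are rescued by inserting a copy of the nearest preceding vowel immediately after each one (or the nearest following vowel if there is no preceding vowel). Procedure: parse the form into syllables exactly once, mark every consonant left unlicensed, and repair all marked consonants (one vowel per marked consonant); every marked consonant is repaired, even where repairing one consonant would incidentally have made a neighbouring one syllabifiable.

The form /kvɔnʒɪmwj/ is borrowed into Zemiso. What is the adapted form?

kɔvɔnʒɪmwɪjɪ

The consonants /k/, /w/, /j/ cannot be parsed into a legal (C)V(C) syllable (at most one coda consonant is licensed; onsets are limited to one consonant).
Epenthesis after each stranded consonant: /k/ → /kɔ/, /w/ → /wɪ/, /j/ → /jɪ/.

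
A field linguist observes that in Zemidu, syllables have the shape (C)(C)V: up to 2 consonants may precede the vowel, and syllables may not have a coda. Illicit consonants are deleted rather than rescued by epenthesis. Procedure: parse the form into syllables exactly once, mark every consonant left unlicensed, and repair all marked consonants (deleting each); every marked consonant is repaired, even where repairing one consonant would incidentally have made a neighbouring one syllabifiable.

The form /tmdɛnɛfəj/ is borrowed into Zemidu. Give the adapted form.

mdɛnɛfə

The consonants /t/, /j/ cannot be parsed into a legal (C)(C)V syllable (no codas are permitted; onsets may contain at most 2 consonants).
Deleting the stranded consonants removes /t/, /j/.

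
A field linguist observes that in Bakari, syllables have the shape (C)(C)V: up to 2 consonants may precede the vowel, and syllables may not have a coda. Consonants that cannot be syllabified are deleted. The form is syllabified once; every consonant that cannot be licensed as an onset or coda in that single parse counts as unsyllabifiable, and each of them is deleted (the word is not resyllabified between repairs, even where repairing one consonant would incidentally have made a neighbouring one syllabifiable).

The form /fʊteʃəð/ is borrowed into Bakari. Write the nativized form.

fʊteʃə

The consonants /ð/ cannot be parsed into a legal (C)(C)V syllable (no codas are permitted; onsets may contain at most 2 consonants).
Deleting the stranded consonants removes /ð/.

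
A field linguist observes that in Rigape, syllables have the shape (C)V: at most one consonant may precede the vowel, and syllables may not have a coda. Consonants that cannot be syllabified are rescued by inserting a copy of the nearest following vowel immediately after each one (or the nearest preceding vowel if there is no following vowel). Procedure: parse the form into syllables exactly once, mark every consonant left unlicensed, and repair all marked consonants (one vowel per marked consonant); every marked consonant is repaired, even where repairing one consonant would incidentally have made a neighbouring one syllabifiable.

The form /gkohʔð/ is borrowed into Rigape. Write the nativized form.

The consonants /g/, /h/, /ʔ/, /ð/ cannot be parsed into a legal (C)V syllable (no codas are permitted; onsets are limited to one consonant).
Inserting the epenthetic vowel yields /g/ → /go/, /h/ → /ho/, /ʔ/ → /ʔo/, /ð/ → /ðo/.

gokohoʔoðo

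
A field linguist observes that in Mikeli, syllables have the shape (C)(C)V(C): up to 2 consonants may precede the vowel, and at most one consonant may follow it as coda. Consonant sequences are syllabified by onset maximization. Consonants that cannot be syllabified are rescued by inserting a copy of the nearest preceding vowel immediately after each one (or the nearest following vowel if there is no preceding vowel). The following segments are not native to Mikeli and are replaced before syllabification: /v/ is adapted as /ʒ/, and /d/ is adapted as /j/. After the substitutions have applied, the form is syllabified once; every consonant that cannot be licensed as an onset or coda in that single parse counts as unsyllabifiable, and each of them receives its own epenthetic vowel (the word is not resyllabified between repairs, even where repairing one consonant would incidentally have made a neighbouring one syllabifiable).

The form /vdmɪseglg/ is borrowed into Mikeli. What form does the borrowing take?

ʒɪjmɪseglege

Substitution: /v/ → /ʒ/, /d/ → /j/, giving /ʒjmɪseglg/.
Under (C)(C)V(C), the unsyllabifiable consonants are /ʒ/, /l/, /g/ (at most one coda consonant is licensed; onsets may contain at most 2 consonants).
Each unlicensed consonant becomes the onset of a new syllable: /ʒ/ → /ʒɪ/, /l/ → /le/, /g/ → /ge/.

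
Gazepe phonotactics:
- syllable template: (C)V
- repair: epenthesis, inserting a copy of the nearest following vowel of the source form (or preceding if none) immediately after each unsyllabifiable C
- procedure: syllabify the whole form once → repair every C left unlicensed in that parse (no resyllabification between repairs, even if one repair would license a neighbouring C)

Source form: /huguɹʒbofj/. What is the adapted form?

Syllabifying with onset maximization leaves /ɹ/, /ʒ/, /f/, /j/ stranded (no codas are permitted; onsets are limited to one consonant).
Each unlicensed consonant becomes the onset of a new syllable: /ɹ/ → /ɹo/, /ʒ/ → /ʒo/, /f/ → /fo/, /j/ → /jo/.

huguɹoʒobofojo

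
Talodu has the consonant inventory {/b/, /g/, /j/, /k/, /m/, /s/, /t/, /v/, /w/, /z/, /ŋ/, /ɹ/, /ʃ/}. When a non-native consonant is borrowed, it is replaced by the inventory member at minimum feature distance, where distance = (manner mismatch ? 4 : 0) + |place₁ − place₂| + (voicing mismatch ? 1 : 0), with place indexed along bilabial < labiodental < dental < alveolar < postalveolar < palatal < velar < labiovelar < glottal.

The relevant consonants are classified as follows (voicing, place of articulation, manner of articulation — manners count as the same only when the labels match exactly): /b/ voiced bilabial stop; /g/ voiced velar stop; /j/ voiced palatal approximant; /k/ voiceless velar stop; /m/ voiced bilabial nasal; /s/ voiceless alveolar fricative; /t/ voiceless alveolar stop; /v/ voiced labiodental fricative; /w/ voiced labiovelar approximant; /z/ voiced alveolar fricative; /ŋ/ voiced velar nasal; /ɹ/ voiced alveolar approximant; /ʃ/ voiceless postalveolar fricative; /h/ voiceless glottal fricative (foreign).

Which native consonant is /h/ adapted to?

ʃ

/ʃ/ is closest: same manner (fricative), place distance 4 (glottal→postalveolar), same voicing; total 4. Next closest is /s/ at distance 5.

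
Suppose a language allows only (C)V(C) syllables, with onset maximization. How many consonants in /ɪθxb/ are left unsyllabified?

Under (C)V(C), the unsyllabifiable consonants are /x/, /b/ (at most one coda consonant is licensed; onsets are limited to one consonant).

2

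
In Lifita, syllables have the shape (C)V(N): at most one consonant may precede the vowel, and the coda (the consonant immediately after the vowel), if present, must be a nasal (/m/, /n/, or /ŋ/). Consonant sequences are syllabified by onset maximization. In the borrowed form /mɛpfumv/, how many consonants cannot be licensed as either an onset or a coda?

2

Under (C)V(N), the unsyllabifiable consonants are /p/, /v/ (only a nasal (/m/, /n/, or /ŋ/) is licensed in coda position; onsets are limited to one consonant).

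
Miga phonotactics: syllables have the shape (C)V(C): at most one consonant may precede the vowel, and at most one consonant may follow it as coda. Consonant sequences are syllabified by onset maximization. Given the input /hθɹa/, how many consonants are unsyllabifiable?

The consonants /h/, /θ/ cannot be parsed into a legal (C)V(C) syllable (at most one coda consonant is licensed; onsets are limited to one consonant).

2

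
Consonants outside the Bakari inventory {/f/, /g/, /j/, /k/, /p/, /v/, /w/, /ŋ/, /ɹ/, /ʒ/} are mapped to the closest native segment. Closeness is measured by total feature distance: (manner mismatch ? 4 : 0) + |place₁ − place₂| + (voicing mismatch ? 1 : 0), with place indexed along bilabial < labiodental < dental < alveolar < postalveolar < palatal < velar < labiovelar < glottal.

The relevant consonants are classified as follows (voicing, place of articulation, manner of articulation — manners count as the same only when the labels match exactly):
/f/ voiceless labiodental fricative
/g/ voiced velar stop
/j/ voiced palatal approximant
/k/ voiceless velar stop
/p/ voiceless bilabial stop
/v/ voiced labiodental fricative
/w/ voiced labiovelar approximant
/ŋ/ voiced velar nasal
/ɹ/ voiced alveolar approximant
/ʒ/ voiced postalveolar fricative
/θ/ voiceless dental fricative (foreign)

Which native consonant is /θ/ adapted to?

f

/f/ is closest: same manner (fricative), place distance 1 (dental→labiodental), same voicing; total 1. Next closest is /v/ at distance 2.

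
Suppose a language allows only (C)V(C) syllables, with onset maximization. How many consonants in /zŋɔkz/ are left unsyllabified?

2

Under (C)V(C), the unsyllabifiable consonants are /z/, /z/ (at most one coda consonant is licensed; onsets are limited to one consonant).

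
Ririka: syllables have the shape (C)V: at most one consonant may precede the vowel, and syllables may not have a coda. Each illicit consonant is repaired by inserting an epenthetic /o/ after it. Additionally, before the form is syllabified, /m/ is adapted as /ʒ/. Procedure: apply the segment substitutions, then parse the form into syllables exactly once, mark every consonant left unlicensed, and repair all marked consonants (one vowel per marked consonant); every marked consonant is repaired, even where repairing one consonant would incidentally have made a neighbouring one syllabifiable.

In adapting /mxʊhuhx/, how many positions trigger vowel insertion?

3

After substitution the input is /ʒxʊhuhx/.
The unsyllabifiable consonants are /ʒ/, /h/, /x/; each receives one epenthetic vowel.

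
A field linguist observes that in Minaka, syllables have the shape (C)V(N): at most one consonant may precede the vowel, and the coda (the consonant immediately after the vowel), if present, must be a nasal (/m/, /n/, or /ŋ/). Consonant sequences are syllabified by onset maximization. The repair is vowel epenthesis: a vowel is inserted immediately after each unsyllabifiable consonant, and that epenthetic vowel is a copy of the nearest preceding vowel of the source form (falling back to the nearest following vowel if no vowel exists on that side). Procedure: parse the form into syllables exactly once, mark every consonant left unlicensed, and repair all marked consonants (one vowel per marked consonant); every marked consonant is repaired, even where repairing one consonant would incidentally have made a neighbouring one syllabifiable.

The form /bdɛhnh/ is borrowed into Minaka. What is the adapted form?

The consonants /b/, /h/, /n/, /h/ cannot be parsed into a legal (C)V(N) syllable (only a nasal (/m/, /n/, or /ŋ/) is licensed in coda position; onsets are limited to one consonant).
Epenthesis after each stranded consonant: /b/ → /bɛ/, /h/ → /hɛ/, /n/ → /nɛ/, /h/ → /hɛ/.

bɛdɛhɛnɛhɛ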